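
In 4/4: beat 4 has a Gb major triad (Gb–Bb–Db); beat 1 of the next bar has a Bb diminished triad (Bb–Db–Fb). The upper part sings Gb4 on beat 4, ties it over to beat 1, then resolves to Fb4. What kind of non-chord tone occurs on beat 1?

The harmony at that moment is Bb diminished triad (Bb, Db, Fb); Gb4 is not a chord tone.
It is held over (the same pitch as the preceding Gb4) and left by step down to Fb4.
Held over from the previous chord and resolving down by step — a suspension.

Suspension.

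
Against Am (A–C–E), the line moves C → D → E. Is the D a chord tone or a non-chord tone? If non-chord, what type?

The harmony at that moment is A minor triad (A, C, E); D is not a chord tone.
It is approached by step up from C and left by step up to E.
Step in, step out in the same direction — a passing tone.

Non-chord tone — a passing tone.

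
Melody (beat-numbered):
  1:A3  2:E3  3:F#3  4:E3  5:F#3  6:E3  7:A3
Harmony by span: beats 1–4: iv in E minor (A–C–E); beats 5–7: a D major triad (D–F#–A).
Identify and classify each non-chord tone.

F#3 (beat 3) — neighbor tone; E3 (beat 6) — escape tone.

The harmony at that moment is A minor triad (A, C, E); F#3 is not a chord tone.
It is approached by step up from E3 and left by step down to E3.
Step away and step back to the same note — a neighbor tone (upper neighbor).
The harmony at that moment is D major triad (D, F#, A); E3 is not a chord tone.
It is approached by step down from F#3 and left by leap up to A3.
Step in, leap out — an escape tone.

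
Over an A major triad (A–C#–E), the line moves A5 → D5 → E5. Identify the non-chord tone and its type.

D5 is an appoggiatura.

The harmony at that moment is A major triad (A, C#, E); D5 is not a chord tone.
It is approached by leap down from A5 and left by step up to E5.
Leap in, step out — an appoggiatura.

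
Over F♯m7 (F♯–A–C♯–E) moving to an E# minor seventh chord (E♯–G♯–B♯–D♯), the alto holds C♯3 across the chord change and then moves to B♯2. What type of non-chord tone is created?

C♯3 is a suspension.

The harmony at that moment is E♯ minor seventh chord (E♯, G♯, B♯, D♯); C♯3 is not a chord tone.
It is held over (the same pitch as the preceding C♯3) and left by step down to B♯2.
Held over from the previous chord and resolving down by step — a suspension.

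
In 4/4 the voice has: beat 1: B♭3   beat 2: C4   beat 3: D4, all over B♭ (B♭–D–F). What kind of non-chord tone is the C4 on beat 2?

The harmony at that moment is B♭ major triad (B♭, D, F); C4 is not a chord tone.
It is approached by step up from B♭3 and left by step up to D4.
Step in, step out in the same direction — a passing tone.

Passing tone.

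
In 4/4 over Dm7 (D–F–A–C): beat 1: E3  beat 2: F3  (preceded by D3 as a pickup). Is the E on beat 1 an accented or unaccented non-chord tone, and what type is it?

The harmony at that moment is D minor seventh chord (D, F, A, C); E3 is not a chord tone.
It is approached by step up from D3 and left by step up to F3.
Step in, step out in the same direction — a passing tone.
It falls on the downbeat, so it is accented.

Accented passing tone.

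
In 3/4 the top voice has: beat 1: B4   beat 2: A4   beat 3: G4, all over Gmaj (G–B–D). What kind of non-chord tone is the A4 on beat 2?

The harmony at that moment is G major triad (G, B, D); A4 is not a chord tone.
It is approached by step down from B4 and left by step down to G4.
Step in, step out in the same direction — a passing tone.

Passing tone.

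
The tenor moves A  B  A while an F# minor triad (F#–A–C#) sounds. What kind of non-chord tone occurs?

The harmony at that moment is F# minor triad (F#, A, C#); B is not a chord tone.
It is approached by step up from A and left by step down to A.
Step away and step back to the same note — a neighbor tone (upper neighbor).

B is a neighbor tone.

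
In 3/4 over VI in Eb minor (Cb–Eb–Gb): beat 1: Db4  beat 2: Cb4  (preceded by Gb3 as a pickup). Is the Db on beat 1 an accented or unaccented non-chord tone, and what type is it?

The harmony at that moment is Cb major triad (Cb, Eb, Gb); Db4 is not a chord tone.
It is approached by leap up from Gb3 and left by step down to Cb4.
Leap in, step out — an appoggiatura.
It falls on the downbeat, so it is accented.

Accented appoggiatura.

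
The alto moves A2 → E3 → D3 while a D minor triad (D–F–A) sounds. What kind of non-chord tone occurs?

E3 is an appoggiatura.

The harmony at that moment is D minor triad (D, F, A); E3 is not a chord tone.
It is approached by leap up from A2 and left by step down to D3.
Leap in, step out — an appoggiatura.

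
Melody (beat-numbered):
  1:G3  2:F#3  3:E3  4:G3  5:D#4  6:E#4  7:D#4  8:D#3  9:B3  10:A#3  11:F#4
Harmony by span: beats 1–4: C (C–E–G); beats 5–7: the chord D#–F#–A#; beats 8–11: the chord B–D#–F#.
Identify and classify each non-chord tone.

F#3 (beat 2) — passing tone; E#4 (beat 6) — neighbor tone; A#3 (beat 10) — escape tone.

The harmony at that moment is C major triad (C, E, G); F#3 is not a chord tone.
It is approached by step down from G3 and left by step down to E3.
Step in, step out in the same direction — a passing tone.
The harmony at that moment is D# minor triad (D#, F#, A#); E#4 is not a chord tone.
It is approached by step up from D#4 and left by step down to D#4.
Step away and step back to the same note — a neighbor tone (upper neighbor).
The harmony at that moment is B major triad (B, D#, F#); A#3 is not a chord tone.
It is approached by step down from B3 and left by leap up to F#4.
Step in, leap out — an escape tone.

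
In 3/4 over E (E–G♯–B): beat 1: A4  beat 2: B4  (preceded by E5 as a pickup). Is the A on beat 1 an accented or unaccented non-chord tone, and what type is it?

Accented appoggiatura.

The harmony at that moment is E major triad (E, G♯, B); A4 is not a chord tone.
It is approached by leap down from E5 and left by step up to B4.
Leap in, step out — an appoggiatura.
It falls on the downbeat, so it is accented.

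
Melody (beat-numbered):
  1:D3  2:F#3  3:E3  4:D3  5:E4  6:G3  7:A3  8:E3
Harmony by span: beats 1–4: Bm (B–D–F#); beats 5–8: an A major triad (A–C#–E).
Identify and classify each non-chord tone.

The harmony at that moment is B minor triad (B, D, F#); E3 is not a chord tone.
It is approached by step down from F#3 and left by step down to D3.
Step in, step out in the same direction — a passing tone.
The harmony at that moment is A major triad (A, C#, E); G3 is not a chord tone.
It is approached by leap down from E4 and left by step up to A3.
Leap in, step out — an appoggiatura.

E3 (beat 3) — passing tone; G3 (beat 6) — appoggiatura.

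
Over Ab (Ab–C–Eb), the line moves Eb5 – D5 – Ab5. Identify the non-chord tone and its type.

The harmony at that moment is Ab major triad (Ab, C, Eb); D5 is not a chord tone.
It is approached by step down from Eb5 and left by leap up to Ab5.
Step in, leap out — an escape tone.

D5 is an escape tone.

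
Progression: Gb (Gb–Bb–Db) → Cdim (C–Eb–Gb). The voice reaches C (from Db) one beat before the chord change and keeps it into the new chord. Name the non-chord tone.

The harmony at that moment is Gb major triad (Gb, Bb, Db); C is not a chord tone.
It is approached by step down from Db and then sustained as the same pitch into the next harmony.
Arriving early and becoming a chord tone when the harmony changes — an anticipation.

C is an anticipation.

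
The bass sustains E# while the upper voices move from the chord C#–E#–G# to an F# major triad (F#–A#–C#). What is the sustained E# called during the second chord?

Pedal tone (pedal point).

The harmony at that moment is F# major triad (F#, A#, C#); E# is not a chord tone.
It is held over (the same pitch as the preceding E#) and then sustained as the same pitch into the next harmony.
Sustained through a change of harmony — a pedal tone.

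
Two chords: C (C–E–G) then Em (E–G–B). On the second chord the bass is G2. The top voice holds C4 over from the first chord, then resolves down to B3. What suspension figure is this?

4–3 suspension.

At the second chord the bass is G2. The suspended C4 lies a fourth above the bass; after resolving down by step to B3, the interval above the bass becomes a third.
Suspension figures are named by those two intervals: 4–3.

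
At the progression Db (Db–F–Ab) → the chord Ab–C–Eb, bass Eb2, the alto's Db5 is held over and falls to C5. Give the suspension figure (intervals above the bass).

At the second chord the bass is Eb2. The suspended Db5 lies a seventh above the bass; after resolving down by step to C5, the interval above the bass becomes a sixth.
Suspension figures are named by those two intervals: 7–6.

7–6 suspension.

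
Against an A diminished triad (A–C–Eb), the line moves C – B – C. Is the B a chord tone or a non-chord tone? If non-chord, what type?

Non-chord tone — a neighbor tone.

The harmony at that moment is A diminished triad (A, C, Eb); B is not a chord tone.
It is approached by step down from C and left by step up to C.
Step away and step back to the same note — a neighbor tone (lower neighbor).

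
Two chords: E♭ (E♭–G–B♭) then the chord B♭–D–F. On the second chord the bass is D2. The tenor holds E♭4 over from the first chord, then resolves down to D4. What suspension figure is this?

9–8 suspension.

At the second chord the bass is D2. The suspended E♭4 lies a ninth above the bass; after resolving down by step to D4, the interval above the bass becomes an octave.
Suspension figures are named by those two intervals: 9–8.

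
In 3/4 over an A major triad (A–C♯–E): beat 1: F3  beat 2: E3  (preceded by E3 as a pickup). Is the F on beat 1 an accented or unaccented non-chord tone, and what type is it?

The harmony at that moment is A major triad (A, C♯, E); F3 is not a chord tone.
It is approached by step up from E3 and left by step down to E3.
Step away and step back to the same note — a neighbor tone (upper neighbor).
It falls on the downbeat, so it is accented.

Accented neighbor tone.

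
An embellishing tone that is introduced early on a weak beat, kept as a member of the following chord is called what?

Approach: ahead of the chord change (typically by step), so it is dissonant against the current harmony. Departure: none — the same pitch is restated or held and is a chord tone of the new harmony.
Dissonant first, consonant once the harmony catches up: the note simply arrives early — an anticipation. (The reverse timing, consonant first and dissonant after the change, would be a suspension or retardation.)

Anticipation.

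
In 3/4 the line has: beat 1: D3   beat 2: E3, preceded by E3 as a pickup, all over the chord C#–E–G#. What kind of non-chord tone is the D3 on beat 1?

The harmony at that moment is C# minor triad (C#, E, G#); D3 is not a chord tone.
It is approached by step down from E3 and left by step up to E3.
Step away and step back to the same note — a neighbor tone (lower neighbor).

Lower neighbor tone.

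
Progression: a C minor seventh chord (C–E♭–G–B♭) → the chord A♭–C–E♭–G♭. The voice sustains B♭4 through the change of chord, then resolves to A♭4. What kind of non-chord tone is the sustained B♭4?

The harmony at that moment is A♭ dominant seventh chord (A♭, C, E♭, G♭); B♭4 is not a chord tone.
It is held over (the same pitch as the preceding B♭4) and left by step down to A♭4.
Held over from the previous chord and resolving down by step — a suspension.

B♭4 is a suspension.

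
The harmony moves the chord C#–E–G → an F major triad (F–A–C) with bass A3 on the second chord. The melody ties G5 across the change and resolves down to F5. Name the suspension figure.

At the second chord the bass is A3. The suspended G5 lies a seventh above the bass; after resolving down by step to F5, the interval above the bass becomes a sixth.
Suspension figures are named by those two intervals: 7–6.

7–6 suspension.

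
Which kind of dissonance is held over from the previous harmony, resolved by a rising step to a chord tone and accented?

Approach: by preparation — the pitch is first a chord tone, then held (tied or repeated) while the harmony changes under it. Departure: up by step. Metric position: strong.
A prepared dissonance that resolves upward by step — a retardation. (The same figure resolving downward would be a suspension.)

Retardation.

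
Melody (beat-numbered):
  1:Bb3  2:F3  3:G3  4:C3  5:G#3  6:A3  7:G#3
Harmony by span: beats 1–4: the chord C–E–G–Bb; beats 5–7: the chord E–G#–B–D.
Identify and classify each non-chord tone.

F3 (beat 2) — appoggiatura; A3 (beat 6) — neighbor tone.

The harmony at that moment is C dominant seventh chord (C, E, G, Bb); F3 is not a chord tone.
It is approached by leap down from Bb3 and left by step up to G3.
Leap in, step out — an appoggiatura.
The harmony at that moment is E dominant seventh chord (E, G#, B, D); A3 is not a chord tone.
It is approached by step up from G#3 and left by step down to G#3.
Step away and step back to the same note — a neighbor tone (upper neighbor).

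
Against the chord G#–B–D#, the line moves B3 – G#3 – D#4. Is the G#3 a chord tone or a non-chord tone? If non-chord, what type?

G# minor triad contains G#, B, D#; G# is the root, so it is a chord tone.

Chord tone (the root of G# minor triad).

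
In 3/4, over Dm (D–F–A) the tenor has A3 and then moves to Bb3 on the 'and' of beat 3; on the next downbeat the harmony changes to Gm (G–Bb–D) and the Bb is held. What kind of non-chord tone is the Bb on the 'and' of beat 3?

Anticipation.

The harmony at that moment is D minor triad (D, F, A); Bb3 is not a chord tone.
It is approached by step up from A3 and then sustained as the same pitch into the next harmony.
Arriving early and becoming a chord tone when the harmony changes — an anticipation.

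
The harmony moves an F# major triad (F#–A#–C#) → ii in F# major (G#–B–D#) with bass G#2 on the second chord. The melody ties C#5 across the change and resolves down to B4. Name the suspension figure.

At the second chord the bass is G#2. The suspended C#5 lies a fourth above the bass; after resolving down by step to B4, the interval above the bass becomes a third.
Suspension figures are named by those two intervals: 4–3.

4–3 suspension.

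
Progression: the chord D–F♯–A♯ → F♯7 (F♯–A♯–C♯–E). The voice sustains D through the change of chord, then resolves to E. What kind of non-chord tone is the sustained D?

D is a retardation.

The harmony at that moment is F♯ dominant seventh chord (F♯, A♯, C♯, E); D is not a chord tone.
It is held over (the same pitch as the preceding D) and left by step up to E.
Held over from the previous chord and resolving up by step — a retardation.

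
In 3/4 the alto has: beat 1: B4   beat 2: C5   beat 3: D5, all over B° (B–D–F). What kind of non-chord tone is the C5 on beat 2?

Passing tone.

The harmony at that moment is B diminished triad (B, D, F); C5 is not a chord tone.
It is approached by step up from B4 and left by step up to D5.
Step in, step out in the same direction — a passing tone.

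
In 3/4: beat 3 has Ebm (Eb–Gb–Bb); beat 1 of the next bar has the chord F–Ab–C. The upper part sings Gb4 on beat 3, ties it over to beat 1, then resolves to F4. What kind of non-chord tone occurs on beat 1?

Suspension.

The harmony at that moment is F minor triad (F, Ab, C); Gb4 is not a chord tone.
It is held over (the same pitch as the preceding Gb4) and left by step down to F4.
Held over from the previous chord and resolving down by step — a suspension.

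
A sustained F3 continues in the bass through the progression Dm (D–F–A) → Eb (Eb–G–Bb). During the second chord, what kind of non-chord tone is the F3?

The harmony at that moment is Eb major triad (Eb, G, Bb); F3 is not a chord tone.
It is held over (the same pitch as the preceding F3) and then sustained as the same pitch into the next harmony.
Sustained through a change of harmony — a pedal tone.

Pedal tone (pedal point).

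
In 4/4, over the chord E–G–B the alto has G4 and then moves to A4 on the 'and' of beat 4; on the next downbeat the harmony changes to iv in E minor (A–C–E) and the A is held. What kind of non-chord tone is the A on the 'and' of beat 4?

The harmony at that moment is E minor triad (E, G, B); A4 is not a chord tone.
It is approached by step up from G4 and then sustained as the same pitch into the next harmony.
Arriving early and becoming a chord tone when the harmony changes — an anticipation.

Anticipation.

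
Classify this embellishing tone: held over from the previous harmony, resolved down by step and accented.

Suspension.

Approach: by preparation — the pitch is first a chord tone, then held (tied or repeated) while the harmony changes under it. Departure: down by step. Metric position: strong.
A prepared dissonance that resolves downward by step — a suspension. (The same figure resolving upward would be a retardation.)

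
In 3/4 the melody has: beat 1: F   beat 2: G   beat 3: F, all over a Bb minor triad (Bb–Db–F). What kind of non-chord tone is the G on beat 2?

The harmony at that moment is Bb minor triad (Bb, Db, F); G is not a chord tone.
It is approached by step up from F and left by step down to F.
Step away and step back to the same note — a neighbor tone (upper neighbor).

Upper neighbor tone.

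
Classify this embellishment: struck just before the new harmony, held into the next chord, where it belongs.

Approach: ahead of the chord change (typically by step), so it is dissonant against the current harmony. Departure: none — the same pitch is restated or held and is a chord tone of the new harmony.
Dissonant first, consonant once the harmony catches up: the note simply arrives early — an anticipation. (The reverse timing, consonant first and dissonant after the change, would be a suspension or retardation.)

Anticipation.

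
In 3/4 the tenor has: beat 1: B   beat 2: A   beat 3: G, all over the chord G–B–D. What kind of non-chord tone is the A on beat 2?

Passing tone.

The harmony at that moment is G major triad (G, B, D); A is not a chord tone.
It is approached by step down from B and left by step down to G.
Step in, step out in the same direction — a passing tone.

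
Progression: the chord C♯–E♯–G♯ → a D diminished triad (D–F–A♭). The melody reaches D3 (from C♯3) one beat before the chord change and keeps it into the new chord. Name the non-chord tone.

D3 is an anticipation.

The harmony at that moment is C♯ major triad (C♯, E♯, G♯); D3 is not a chord tone.
It is approached by step up from C♯3 and then sustained as the same pitch into the next harmony.
Arriving early and becoming a chord tone when the harmony changes — an anticipation.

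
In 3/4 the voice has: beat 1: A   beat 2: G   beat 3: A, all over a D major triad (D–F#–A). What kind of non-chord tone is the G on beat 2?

The harmony at that moment is D major triad (D, F#, A); G is not a chord tone.
It is approached by step down from A and left by step up to A.
Step away and step back to the same note — a neighbor tone (lower neighbor).

Lower neighbor tone.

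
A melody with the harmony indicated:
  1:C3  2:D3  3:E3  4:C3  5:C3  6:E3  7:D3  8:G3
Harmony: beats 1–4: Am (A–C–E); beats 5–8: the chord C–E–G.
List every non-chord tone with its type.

The harmony at that moment is A minor triad (A, C, E); D3 is not a chord tone.
It is approached by step up from C3 and left by step up to E3.
Step in, step out in the same direction — a passing tone.
The harmony at that moment is C major triad (C, E, G); D3 is not a chord tone.
It is approached by step down from E3 and left by leap up to G3.
Step in, leap out — an escape tone.

D3 (beat 2) — passing tone; D3 (beat 7) — escape tone.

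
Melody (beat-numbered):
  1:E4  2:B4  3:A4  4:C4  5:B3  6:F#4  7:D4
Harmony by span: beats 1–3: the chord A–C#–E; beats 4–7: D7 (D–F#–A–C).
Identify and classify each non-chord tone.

The harmony at that moment is A major triad (A, C#, E); B4 is not a chord tone.
It is approached by leap up from E4 and left by step down to A4.
Leap in, step out — an appoggiatura.
The harmony at that moment is D dominant seventh chord (D, F#, A, C); B3 is not a chord tone.
It is approached by step down from C4 and left by leap up to F#4.
Step in, leap out — an escape tone.

B4 (beat 2) — appoggiatura; B3 (beat 5) — escape tone.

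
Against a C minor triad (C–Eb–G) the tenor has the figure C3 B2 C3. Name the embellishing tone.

The harmony at that moment is C minor triad (C, Eb, G); B2 is not a chord tone.
It is approached by step down from C3 and left by step up to C3.
Step away and step back to the same note — a neighbor tone (lower neighbor).

B2 is a neighbor tone.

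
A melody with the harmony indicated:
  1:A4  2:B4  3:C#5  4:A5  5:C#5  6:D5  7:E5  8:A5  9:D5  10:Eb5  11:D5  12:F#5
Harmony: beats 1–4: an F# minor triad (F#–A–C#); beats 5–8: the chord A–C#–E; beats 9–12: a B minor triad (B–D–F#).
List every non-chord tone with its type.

The harmony at that moment is F# minor triad (F#, A, C#); B4 is not a chord tone.
It is approached by step up from A4 and left by step up to C#5.
Step in, step out in the same direction — a passing tone.
The harmony at that moment is A major triad (A, C#, E); D5 is not a chord tone.
It is approached by step up from C#5 and left by step up to E5.
Step in, step out in the same direction — a passing tone.
The harmony at that moment is B minor triad (B, D, F#); Eb5 is not a chord tone.
It is approached by step up from D5 and left by step down to D5.
Step away and step back to the same note — a neighbor tone (upper neighbor).

B4 (beat 2) — passing tone; D5 (beat 6) — passing tone; Eb5 (beat 10) — neighbor tone.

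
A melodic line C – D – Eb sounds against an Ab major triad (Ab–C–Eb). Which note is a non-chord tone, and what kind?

The harmony at that moment is Ab major triad (Ab, C, Eb); D is not a chord tone.
It is approached by step up from C and left by step up to Eb.
Step in, step out in the same direction — a passing tone.

D is a passing tone.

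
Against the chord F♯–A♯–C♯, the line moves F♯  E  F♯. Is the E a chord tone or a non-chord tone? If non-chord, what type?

Non-chord tone — a neighbor tone.

The harmony at that moment is F♯ major triad (F♯, A♯, C♯); E is not a chord tone.
It is approached by step down from F♯ and left by step up to F♯.
Step away and step back to the same note — a neighbor tone (lower neighbor).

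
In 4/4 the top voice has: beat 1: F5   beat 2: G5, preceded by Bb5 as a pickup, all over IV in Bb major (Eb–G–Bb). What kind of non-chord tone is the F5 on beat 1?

Appoggiatura.

The harmony at that moment is Eb major triad (Eb, G, Bb); F5 is not a chord tone.
It is approached by leap down from Bb5 and left by step up to G5.
Leap in, step out, metrically accented — an appoggiatura.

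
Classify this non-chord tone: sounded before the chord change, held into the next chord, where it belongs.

Anticipation.

Approach: ahead of the chord change (typically by step), so it is dissonant against the current harmony. Departure: none — the same pitch is restated or held and is a chord tone of the new harmony.
Dissonant first, consonant once the harmony catches up: the note simply arrives early — an anticipation. (The reverse timing, consonant first and dissonant after the change, would be a suspension or retardation.)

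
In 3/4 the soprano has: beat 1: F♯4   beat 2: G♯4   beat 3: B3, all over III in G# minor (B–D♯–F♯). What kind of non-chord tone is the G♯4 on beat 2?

The harmony at that moment is B major triad (B, D♯, F♯); G♯4 is not a chord tone.
It is approached by step up from F♯4 and left by leap down to B3.
Step in, leap out, on a weak beat — an escape tone.

Escape tone.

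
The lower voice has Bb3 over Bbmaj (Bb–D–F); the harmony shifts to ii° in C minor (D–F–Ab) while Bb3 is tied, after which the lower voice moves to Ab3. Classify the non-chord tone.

Bb3 is a suspension.

The harmony at that moment is D diminished triad (D, F, Ab); Bb3 is not a chord tone.
It is held over (the same pitch as the preceding Bb3) and left by step down to Ab3.
Held over from the previous chord and resolving down by step — a suspension.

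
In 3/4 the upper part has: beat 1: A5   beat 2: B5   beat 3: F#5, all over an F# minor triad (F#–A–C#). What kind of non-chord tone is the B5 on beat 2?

The harmony at that moment is F# minor triad (F#, A, C#); B5 is not a chord tone.
It is approached by step up from A5 and left by leap down to F#5.
Step in, leap out, on a weak beat — an escape tone.

Escape tone.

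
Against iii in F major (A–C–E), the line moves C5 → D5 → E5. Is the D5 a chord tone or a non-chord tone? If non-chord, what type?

Non-chord tone — a passing tone.

The harmony at that moment is A minor triad (A, C, E); D5 is not a chord tone.
It is approached by step up from C5 and left by step up to E5.
Step in, step out in the same direction — a passing tone.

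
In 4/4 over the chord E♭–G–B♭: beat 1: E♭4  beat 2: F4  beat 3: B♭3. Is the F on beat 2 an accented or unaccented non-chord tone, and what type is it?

The harmony at that moment is E♭ major triad (E♭, G, B♭); F4 is not a chord tone.
It is approached by step up from E♭4 and left by leap down to B♭3.
Step in, leap out — an escape tone.
It falls on a weak beat, so it is unaccented.

Unaccented escape tone.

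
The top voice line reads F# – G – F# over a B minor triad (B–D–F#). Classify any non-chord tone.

The harmony at that moment is B minor triad (B, D, F#); G is not a chord tone.
It is approached by step up from F# and left by step down to F#.
Step away and step back to the same note — a neighbor tone (upper neighbor).

G is a neighbor tone.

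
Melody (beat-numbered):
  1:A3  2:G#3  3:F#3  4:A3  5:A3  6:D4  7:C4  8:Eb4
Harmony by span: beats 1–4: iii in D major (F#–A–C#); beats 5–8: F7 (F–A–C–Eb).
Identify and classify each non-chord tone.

The harmony at that moment is F# minor triad (F#, A, C#); G#3 is not a chord tone.
It is approached by step down from A3 and left by step down to F#3.
Step in, step out in the same direction — a passing tone.
The harmony at that moment is F dominant seventh chord (F, A, C, Eb); D4 is not a chord tone.
It is approached by leap up from A3 and left by step down to C4.
Leap in, step out — an appoggiatura.

G#3 (beat 2) — passing tone; D4 (beat 6) — appoggiatura.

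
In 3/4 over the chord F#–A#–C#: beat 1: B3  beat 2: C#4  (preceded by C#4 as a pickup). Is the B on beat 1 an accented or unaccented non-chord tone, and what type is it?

The harmony at that moment is F# major triad (F#, A#, C#); B3 is not a chord tone.
It is approached by step down from C#4 and left by step up to C#4.
Step away and step back to the same note — a neighbor tone (lower neighbor).
It falls on the downbeat, so it is accented.

Accented neighbor tone.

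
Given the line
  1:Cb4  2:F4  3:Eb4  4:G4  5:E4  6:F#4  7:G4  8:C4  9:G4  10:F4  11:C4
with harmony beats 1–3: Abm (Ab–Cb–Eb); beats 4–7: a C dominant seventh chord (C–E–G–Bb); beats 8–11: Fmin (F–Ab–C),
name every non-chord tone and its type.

F4 (beat 2) — appoggiatura; F#4 (beat 6) — passing tone; G4 (beat 9) — appoggiatura.

The harmony at that moment is Ab minor triad (Ab, Cb, Eb); F4 is not a chord tone.
It is approached by leap up from Cb4 and left by step down to Eb4.
Leap in, step out — an appoggiatura.
The harmony at that moment is C dominant seventh chord (C, E, G, Bb); F#4 is not a chord tone.
It is approached by step up from E4 and left by step up to G4.
Step in, step out in the same direction — a passing tone.
The harmony at that moment is F minor triad (F, Ab, C); G4 is not a chord tone.
It is approached by leap up from C4 and left by step down to F4.
Leap in, step out — an appoggiatura.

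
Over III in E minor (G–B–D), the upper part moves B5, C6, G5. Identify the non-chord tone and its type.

C6 is an escape tone.

The harmony at that moment is G major triad (G, B, D); C6 is not a chord tone.
It is approached by step up from B5 and left by leap down to G5.
Step in, leap out — an escape tone.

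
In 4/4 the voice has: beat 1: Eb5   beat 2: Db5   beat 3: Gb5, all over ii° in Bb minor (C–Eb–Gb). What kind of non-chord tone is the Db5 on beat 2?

The harmony at that moment is C diminished triad (C, Eb, Gb); Db5 is not a chord tone.
It is approached by step down from Eb5 and left by leap up to Gb5.
Step in, leap out, on a weak beat — an escape tone.

Escape tone.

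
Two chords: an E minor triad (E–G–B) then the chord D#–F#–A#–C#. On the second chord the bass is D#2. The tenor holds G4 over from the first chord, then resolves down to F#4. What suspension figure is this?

At the second chord the bass is D#2. The suspended G4 lies a fourth above the bass; after resolving down by step to F#4, the interval above the bass becomes a third.
Suspension figures are named by those two intervals: 4–3.

4–3 suspension.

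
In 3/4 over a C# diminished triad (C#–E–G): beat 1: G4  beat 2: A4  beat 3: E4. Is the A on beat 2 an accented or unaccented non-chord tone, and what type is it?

The harmony at that moment is C# diminished triad (C#, E, G); A4 is not a chord tone.
It is approached by step up from G4 and left by leap down to E4.
Step in, leap out — an escape tone.
It falls on a weak beat, so it is unaccented.

Unaccented escape tone.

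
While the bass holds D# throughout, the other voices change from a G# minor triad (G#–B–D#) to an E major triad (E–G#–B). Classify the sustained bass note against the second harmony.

Pedal tone (pedal point).

The harmony at that moment is E major triad (E, G#, B); D# is not a chord tone.
It is held over (the same pitch as the preceding D#) and then sustained as the same pitch into the next harmony.
Sustained through a change of harmony — a pedal tone.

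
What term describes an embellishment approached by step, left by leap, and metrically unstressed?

Escape tone.

Approach: by step. Departure: by leap. Metric position: weak.
Step in, leap out, from a weak position — an escape tone (échappée). (It is the mirror image of the appoggiatura, which leaps in and steps out on a strong beat.)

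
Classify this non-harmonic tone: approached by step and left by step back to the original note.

Neighbor tone.

Approach: by step. Departure: by step in the opposite direction, back to the starting pitch.
Stepwise on both sides but reversing to return to the same chord tone — a neighbor tone. (Had it continued onward in the same direction it would be a passing tone instead.)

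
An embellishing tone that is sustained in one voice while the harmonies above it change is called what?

Approach: none. Departure: none — a single pitch is sustained while the chords change around it, passing through harmonies that do not contain it.
No melodic motion at all; the dissonance is created entirely by the moving harmonies against the stationary note — a pedal tone (pedal point).

Pedal tone.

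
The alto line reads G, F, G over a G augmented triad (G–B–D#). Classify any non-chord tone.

F is a neighbor tone.

The harmony at that moment is G augmented triad (G, B, D#); F is not a chord tone.
It is approached by step down from G and left by step up to G.
Step away and step back to the same note — a neighbor tone (lower neighbor).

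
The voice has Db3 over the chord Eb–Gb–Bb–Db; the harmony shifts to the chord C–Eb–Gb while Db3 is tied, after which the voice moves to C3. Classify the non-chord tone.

Db3 is a suspension.

The harmony at that moment is C diminished triad (C, Eb, Gb); Db3 is not a chord tone.
It is held over (the same pitch as the preceding Db3) and left by step down to C3.
Held over from the previous chord and resolving down by step — a suspension.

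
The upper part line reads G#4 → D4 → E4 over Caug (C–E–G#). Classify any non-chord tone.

D4 is an appoggiatura.

The harmony at that moment is C augmented triad (C, E, G#); D4 is not a chord tone.
It is approached by leap down from G#4 and left by step up to E4.
Leap in, step out — an appoggiatura.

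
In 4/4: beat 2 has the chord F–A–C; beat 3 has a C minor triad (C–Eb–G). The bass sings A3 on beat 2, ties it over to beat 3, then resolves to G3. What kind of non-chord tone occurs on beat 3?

The harmony at that moment is C minor triad (C, Eb, G); A3 is not a chord tone.
It is held over (the same pitch as the preceding A3) and left by step down to G3.
Held over from the previous chord and resolving down by step — a suspension.

Suspension.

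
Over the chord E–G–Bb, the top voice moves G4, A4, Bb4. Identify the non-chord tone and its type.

The harmony at that moment is E diminished triad (E, G, Bb); A4 is not a chord tone.
It is approached by step up from G4 and left by step up to Bb4.
Step in, step out in the same direction — a passing tone.

A4 is a passing tone.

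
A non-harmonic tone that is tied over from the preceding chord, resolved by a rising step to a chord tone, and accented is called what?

Retardation.

Approach: by preparation — the pitch is first a chord tone, then held (tied or repeated) while the harmony changes under it. Departure: up by step. Metric position: strong.
A prepared dissonance that resolves upward by step — a retardation. (The same figure resolving downward would be a suspension.)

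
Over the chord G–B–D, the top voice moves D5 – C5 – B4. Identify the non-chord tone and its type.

The harmony at that moment is G major triad (G, B, D); C5 is not a chord tone.
It is approached by step down from D5 and left by step down to B4.
Step in, step out in the same direction — a passing tone.

C5 is a passing tone.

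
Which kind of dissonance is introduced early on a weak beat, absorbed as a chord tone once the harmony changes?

Approach: ahead of the chord change (typically by step), so it is dissonant against the current harmony. Departure: none — the same pitch is restated or held and is a chord tone of the new harmony.
Dissonant first, consonant once the harmony catches up: the note simply arrives early — an anticipation. (The reverse timing, consonant first and dissonant after the change, would be a suspension or retardation.)

Anticipation.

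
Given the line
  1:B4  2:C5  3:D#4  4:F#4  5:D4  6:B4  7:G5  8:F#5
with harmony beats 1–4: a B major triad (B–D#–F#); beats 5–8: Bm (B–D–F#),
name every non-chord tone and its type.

The harmony at that moment is B major triad (B, D#, F#); C5 is not a chord tone.
It is approached by step up from B4 and left by leap down to D#4.
Step in, leap out — an escape tone.
The harmony at that moment is B minor triad (B, D, F#); G5 is not a chord tone.
It is approached by leap up from B4 and left by step down to F#5.
Leap in, step out — an appoggiatura.

C5 (beat 2) — escape tone; G5 (beat 7) — appoggiatura.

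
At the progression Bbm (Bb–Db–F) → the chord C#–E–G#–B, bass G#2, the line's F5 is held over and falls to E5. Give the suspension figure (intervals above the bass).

7–6 suspension.

At the second chord the bass is G#2. The suspended F5 lies a seventh above the bass; after resolving down by step to E5, the interval above the bass becomes a sixth.
Suspension figures are named by those two intervals: 7–6.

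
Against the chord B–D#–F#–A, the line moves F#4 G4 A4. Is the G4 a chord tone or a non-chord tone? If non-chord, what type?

Non-chord tone — a passing tone.

The harmony at that moment is B dominant seventh chord (B, D#, F#, A); G4 is not a chord tone.
It is approached by step up from F#4 and left by step up to A4.
Step in, step out in the same direction — a passing tone.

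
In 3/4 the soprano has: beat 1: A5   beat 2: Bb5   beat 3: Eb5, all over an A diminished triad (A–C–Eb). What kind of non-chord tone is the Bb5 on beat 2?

Escape tone.

The harmony at that moment is A diminished triad (A, C, Eb); Bb5 is not a chord tone.
It is approached by step up from A5 and left by leap down to Eb5.
Step in, leap out, on a weak beat — an escape tone.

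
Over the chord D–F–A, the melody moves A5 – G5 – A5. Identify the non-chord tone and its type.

The harmony at that moment is D minor triad (D, F, A); G5 is not a chord tone.
It is approached by step down from A5 and left by step up to A5.
Step away and step back to the same note — a neighbor tone (lower neighbor).

G5 is a neighbor tone.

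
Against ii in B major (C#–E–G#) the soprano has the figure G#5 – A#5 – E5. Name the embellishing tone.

The harmony at that moment is C# minor triad (C#, E, G#); A#5 is not a chord tone.
It is approached by step up from G#5 and left by leap down to E5.
Step in, leap out — an escape tone.

A#5 is an escape tone.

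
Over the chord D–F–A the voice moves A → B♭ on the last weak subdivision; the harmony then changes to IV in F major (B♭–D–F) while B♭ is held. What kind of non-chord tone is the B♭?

The harmony at that moment is D minor triad (D, F, A); B♭ is not a chord tone.
It is approached by step up from A and then sustained as the same pitch into the next harmony.
Arriving early and becoming a chord tone when the harmony changes — an anticipation.

B♭ is an anticipation.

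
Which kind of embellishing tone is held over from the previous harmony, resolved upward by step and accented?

Retardation.

Approach: by preparation — the pitch is first a chord tone, then held (tied or repeated) while the harmony changes under it. Departure: up by step. Metric position: strong.
A prepared dissonance that resolves upward by step — a retardation. (The same figure resolving downward would be a suspension.)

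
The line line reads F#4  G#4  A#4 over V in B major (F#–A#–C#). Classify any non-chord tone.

G#4 is a passing tone.

The harmony at that moment is F# major triad (F#, A#, C#); G#4 is not a chord tone.
It is approached by step up from F#4 and left by step up to A#4.
Step in, step out in the same direction — a passing tone.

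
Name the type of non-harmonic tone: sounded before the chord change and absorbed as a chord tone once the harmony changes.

Anticipation.

Approach: ahead of the chord change (typically by step), so it is dissonant against the current harmony. Departure: none — the same pitch is restated or held and is a chord tone of the new harmony.
Dissonant first, consonant once the harmony catches up: the note simply arrives early — an anticipation. (The reverse timing, consonant first and dissonant after the change, would be a suspension or retardation.)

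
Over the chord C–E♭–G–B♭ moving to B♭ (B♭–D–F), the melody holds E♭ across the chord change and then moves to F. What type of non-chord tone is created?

The harmony at that moment is B♭ major triad (B♭, D, F); E♭ is not a chord tone.
It is held over (the same pitch as the preceding E♭) and left by step up to F.
Held over from the previous chord and resolving up by step — a retardation.

E♭ is a retardation.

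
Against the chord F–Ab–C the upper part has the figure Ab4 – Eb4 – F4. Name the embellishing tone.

Eb4 is an appoggiatura.

The harmony at that moment is F minor triad (F, Ab, C); Eb4 is not a chord tone.
It is approached by leap down from Ab4 and left by step up to F4.
Leap in, step out — an appoggiatura.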